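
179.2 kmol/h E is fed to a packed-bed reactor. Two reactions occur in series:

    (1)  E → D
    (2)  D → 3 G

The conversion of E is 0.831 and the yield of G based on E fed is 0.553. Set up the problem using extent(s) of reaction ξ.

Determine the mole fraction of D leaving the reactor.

Conversion of E: E consumed = 1ξ₁ = 0.831 × 179.2 → ξ₁ = 148.9 kmol/h.
Yield of G: 3ξ₂ / 179.2 = 0.553 → ξ₂ = 33.03 kmol/h.
Outlet amounts (n = n₀ + Σ ν·ξ):
  E: 179.2 − 1(148.9) = 30.28
  D: 0 + 1(148.9) − 1(33.03) = 115.9
  G: 0 + 3(33.03) = 99.1
Total out = 245.3 kmol/h; y_D = 115.9 / 245.3 = 0.4725.

0.472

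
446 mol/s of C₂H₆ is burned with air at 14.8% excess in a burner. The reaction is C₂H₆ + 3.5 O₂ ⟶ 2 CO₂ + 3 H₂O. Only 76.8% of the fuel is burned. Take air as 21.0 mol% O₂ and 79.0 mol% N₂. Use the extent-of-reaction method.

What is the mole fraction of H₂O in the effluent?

0.112

Stoichiometric O₂ = 3.5 × 446 = 1561 mol/s; O₂ fed = 1561 × 1.148 = 1792 mol/s.
N₂ fed = 1792 × 79/21 = 6741 mol/s.
Fuel reacted = 0.768 × 446 → ξ = 342.5 mol/s.
Outlet (n = n₀ + ν ξ):
  C₂H₆: 446 − 1(342.5) = 103.5
  O₂: 1792 − 3.5(342.5) = 593.2
  N₂: 6741 (inert)
  CO₂: 0 + 2(342.5) = 685.1
  H₂O: 0 + 3(342.5) = 1028
Total out = 9151 mol/s; y_H₂O = 1028 / 9151 = 0.1123.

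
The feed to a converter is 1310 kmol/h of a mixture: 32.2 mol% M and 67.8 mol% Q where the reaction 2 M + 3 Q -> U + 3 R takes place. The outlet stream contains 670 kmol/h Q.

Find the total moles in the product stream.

For Q: n = n₀ − 3ξ → 670 = 888.2 − 3ξ, giving ξ = 72.73 kmol/h.
Outlet amounts (n = n₀ + ν ξ):
  M: 421.8 − 2(72.73) = 276.4
  Q: 888.2 − 3(72.73) = 670
  U: 0 + 1(72.73) = 72.73
  R: 0 + 3(72.73) = 218.2
Total out = 276.4 + 670 + 72.73 + 218.2 = 1237 kmol/h.

1240 kmol/h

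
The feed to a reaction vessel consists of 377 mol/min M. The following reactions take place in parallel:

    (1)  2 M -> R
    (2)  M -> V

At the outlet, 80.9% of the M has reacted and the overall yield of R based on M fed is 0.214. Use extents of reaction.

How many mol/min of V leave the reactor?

Yield of R: 1ξ₁ / 377 = 0.214 → ξ₁ = 80.68 mol/min.
Conversion of M: 2ξ₁ + 1ξ₂ = 0.809 × 377 = 305 → ξ₂ = 143.6 mol/min.
Outlet amounts (n = n₀ + Σ ν·ξ):
  M: 377 − 2(80.68) − 1(143.6) = 72.01
  R: 0 + 1(80.68) = 80.68
  V: 0 + 1(143.6) = 143.6

144 mol/min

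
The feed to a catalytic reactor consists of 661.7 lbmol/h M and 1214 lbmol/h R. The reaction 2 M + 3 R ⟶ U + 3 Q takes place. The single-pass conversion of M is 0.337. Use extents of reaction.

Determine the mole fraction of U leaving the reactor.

M reacted = 0.337 × 661.7 = 223 lbmol/h; ν_M = −2, so ξ = 223/2 = 111.5 lbmol/h.
Outlet amounts (n = n₀ + ν ξ):
  M: 661.7 − 2(111.5) = 438.7
  R: 1214 − 3(111.5) = 879.5
  U: 0 + 1(111.5) = 111.5
  Q: 0 + 3(111.5) = 334.5
Total out = 1764 lbmol/h; y_U = 111.5 / 1764 = 0.0632.

0.0632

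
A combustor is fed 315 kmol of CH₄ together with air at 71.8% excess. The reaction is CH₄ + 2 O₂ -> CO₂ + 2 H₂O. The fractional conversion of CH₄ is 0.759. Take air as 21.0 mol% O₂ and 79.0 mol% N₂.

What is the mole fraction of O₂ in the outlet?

0.11

Stoichiometric O₂ = 2 × 315 = 630 kmol; O₂ fed = 630 × 1.718 = 1082 kmol.
N₂ fed = 1082 × 79/21 = 4072 kmol.
Fuel reacted = 0.759 × 315 → ξ = 239.1 kmol.
Outlet (n = n₀ + ν ξ):
  CH₄: 315 − 1(239.1) = 75.91
  O₂: 1082 − 2(239.1) = 604.2
  N₂: 4072 (inert)
  CO₂: 0 + 1(239.1) = 239.1
  H₂O: 0 + 2(239.1) = 478.2
Total out = 5469 kmol; y_O₂ = 604.2 / 5469 = 0.1105.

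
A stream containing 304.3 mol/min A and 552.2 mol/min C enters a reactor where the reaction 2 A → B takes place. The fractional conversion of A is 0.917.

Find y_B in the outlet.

A reacted = 0.917 × 304.3 = 279 mol/min; ν_A = −2, so ξ = 279/2 = 139.5 mol/min.
Outlet amounts (n = n₀ + ν ξ):
  A: 304.3 − 2(139.5) = 25.26
  B: 0 + 1(139.5) = 139.5
  C: 552.2 (inert)
Total out = 717 mol/min; y_B = 139.5 / 717 = 0.1946.

0.195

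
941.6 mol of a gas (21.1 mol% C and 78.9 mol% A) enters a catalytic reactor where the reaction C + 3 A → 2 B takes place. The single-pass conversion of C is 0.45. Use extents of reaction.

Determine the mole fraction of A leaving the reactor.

C reacted = 0.45 × 198.7 = 89.4 mol; ν_C = −1, so ξ = 89.4/1 = 89.4 mol.
Outlet amounts (n = n₀ + ν ξ):
  C: 198.7 − 1(89.4) = 109.3
  A: 742.9 − 3(89.4) = 474.7
  B: 0 + 2(89.4) = 178.8
Total out = 762.8 mol; y_A = 474.7 / 762.8 = 0.6223.

0.622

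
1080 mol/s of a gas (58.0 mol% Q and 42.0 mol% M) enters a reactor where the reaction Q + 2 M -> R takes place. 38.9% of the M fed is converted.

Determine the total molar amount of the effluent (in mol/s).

M reacted = 0.389 × 453.6 = 176.5 mol/s; ν_M = −2, so ξ = 176.5/2 = 88.23 mol/s.
Outlet amounts (n = n₀ + ν ξ):
  Q: 626.4 − 1(88.23) = 538.2
  M: 453.6 − 2(88.23) = 277.1
  R: 0 + 1(88.23) = 88.23
Total out = 538.2 + 277.1 + 88.23 = 903.5 mol/s.

904 mol/s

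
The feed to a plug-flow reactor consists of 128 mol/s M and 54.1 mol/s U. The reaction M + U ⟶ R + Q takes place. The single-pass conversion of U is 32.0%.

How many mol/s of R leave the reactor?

U reacted = 0.32 × 54.1 = 17.31 mol/s; ν_U = −1, so ξ = 17.31/1 = 17.31 mol/s.
Outlet amounts (n = n₀ + ν ξ):
  M: 128 − 1(17.31) = 110.7
  U: 54.1 − 1(17.31) = 36.79
  R: 0 + 1(17.31) = 17.31
  Q: 0 + 1(17.31) = 17.31

17.3 mol/s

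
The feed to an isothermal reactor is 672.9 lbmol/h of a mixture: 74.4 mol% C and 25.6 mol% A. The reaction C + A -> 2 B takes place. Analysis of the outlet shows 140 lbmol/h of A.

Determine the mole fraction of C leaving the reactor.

For A: n = n₀ − 1ξ → 140 = 172.3 − 1ξ, giving ξ = 32.26 lbmol/h.
Outlet amounts (n = n₀ + ν ξ):
  C: 500.6 − 1(32.26) = 468.4
  A: 172.3 − 1(32.26) = 140
  B: 0 + 2(32.26) = 64.52
Total out = 672.9 lbmol/h; y_C = 468.4 / 672.9 = 0.6961.

0.696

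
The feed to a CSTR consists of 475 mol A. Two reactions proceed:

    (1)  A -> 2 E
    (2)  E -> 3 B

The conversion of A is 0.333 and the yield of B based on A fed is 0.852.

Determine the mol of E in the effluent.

Conversion of A: A consumed = 1ξ₁ = 0.333 × 475 → ξ₁ = 158.2 mol.
Yield of B: 3ξ₂ / 475 = 0.852 → ξ₂ = 134.9 mol.
Outlet amounts (n = n₀ + Σ ν·ξ):
  A: 475 − 1(158.2) = 316.8
  E: 0 + 2(158.2) − 1(134.9) = 181.5
  B: 0 + 3(134.9) = 404.7

181 mol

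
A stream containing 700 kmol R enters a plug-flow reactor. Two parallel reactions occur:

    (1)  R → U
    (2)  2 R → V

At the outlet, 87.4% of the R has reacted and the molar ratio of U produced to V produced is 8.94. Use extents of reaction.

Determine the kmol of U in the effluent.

500 kmol

Conversion of R: R consumed = 0.874 × 700 = 611.8 kmol = 1ξ₁ + 2ξ₂.
Selectivity: 1ξ₁ / (1ξ₂) = 8.94 → ξ₁ = 8.94 ξ₂.
Substitute: (1·8.94 + 2) ξ₂ = 611.8 → ξ₂ = 55.92 kmol, ξ₁ = 500 kmol.
Outlet amounts (n = n₀ + Σ ν·ξ):
  R: 700 − 1(500) − 2(55.92) = 88.2
  U: 0 + 1(500) = 500
  V: 0 + 1(55.92) = 55.92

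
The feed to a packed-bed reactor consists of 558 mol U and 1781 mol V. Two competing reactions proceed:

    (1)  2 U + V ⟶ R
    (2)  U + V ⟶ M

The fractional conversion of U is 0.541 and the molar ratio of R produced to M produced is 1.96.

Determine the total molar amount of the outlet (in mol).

Conversion of U: U consumed = 0.541 × 558 = 301.9 mol = 2ξ₁ + 1ξ₂.
Selectivity: 1ξ₁ / (1ξ₂) = 1.96 → ξ₁ = 1.96 ξ₂.
Substitute: (2·1.96 + 1) ξ₂ = 301.9 → ξ₂ = 61.36 mol, ξ₁ = 120.3 mol.
Outlet amounts (n = n₀ + Σ ν·ξ):
  U: 558 − 2(120.3) − 1(61.36) = 256.1
  V: 1781 − 1(120.3) − 1(61.36) = 1599
  R: 0 + 1(120.3) = 120.3
  M: 0 + 1(61.36) = 61.36
Total out = 256.1 + 1599 + 120.3 + 61.36 = 2037 mol.

2040 mol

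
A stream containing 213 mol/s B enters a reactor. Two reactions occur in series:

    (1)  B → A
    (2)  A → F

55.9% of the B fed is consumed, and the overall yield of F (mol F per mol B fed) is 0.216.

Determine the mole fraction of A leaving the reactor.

Conversion of B: B consumed = 1ξ₁ = 0.559 × 213 → ξ₁ = 119.1 mol/s.
Yield of F: 1ξ₂ / 213 = 0.216 → ξ₂ = 46.01 mol/s.
Outlet amounts (n = n₀ + Σ ν·ξ):
  B: 213 − 1(119.1) = 93.93
  A: 0 + 1(119.1) − 1(46.01) = 73.06
  F: 0 + 1(46.01) = 46.01
Total out = 213 mol/s; y_A = 73.06 / 213 = 0.343.

0.343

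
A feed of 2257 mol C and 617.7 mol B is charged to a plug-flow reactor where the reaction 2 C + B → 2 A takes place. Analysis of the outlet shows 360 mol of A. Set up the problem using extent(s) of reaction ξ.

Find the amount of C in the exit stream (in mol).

1900 mol

For A: n = n₀ + 2ξ → 360 = 0 + 2ξ, giving ξ = 180 mol.
Outlet amounts (n = n₀ + ν ξ):
  C: 2257 − 2(180) = 1897
  B: 617.7 − 1(180) = 437.7
  A: 0 + 2(180) = 360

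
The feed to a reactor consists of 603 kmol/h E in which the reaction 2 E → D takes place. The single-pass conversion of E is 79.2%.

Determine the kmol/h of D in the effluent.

E reacted = 0.792 × 603 = 477.6 kmol/h; ν_E = −2, so ξ = 477.6/2 = 238.8 kmol/h.
Outlet amounts (n = n₀ + ν ξ):
  E: 603 − 2(238.8) = 125.4
  D: 0 + 1(238.8) = 238.8

239 kmol/h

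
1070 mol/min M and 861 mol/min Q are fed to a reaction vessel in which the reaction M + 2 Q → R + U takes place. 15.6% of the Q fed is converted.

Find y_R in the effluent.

Q reacted = 0.156 × 861 = 134.3 mol/min; ν_Q = −2, so ξ = 134.3/2 = 67.16 mol/min.
Outlet amounts (n = n₀ + ν ξ):
  M: 1070 − 1(67.16) = 1003
  Q: 861 − 2(67.16) = 726.7
  R: 0 + 1(67.16) = 67.16
  U: 0 + 1(67.16) = 67.16
Total out = 1864 mol/min; y_R = 67.16 / 1864 = 0.03603.

0.036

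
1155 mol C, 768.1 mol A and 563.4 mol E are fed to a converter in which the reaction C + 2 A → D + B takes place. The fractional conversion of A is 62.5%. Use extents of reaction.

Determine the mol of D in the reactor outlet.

A reacted = 0.625 × 768.1 = 480.1 mol; ν_A = −2, so ξ = 480.1/2 = 240 mol.
Outlet amounts (n = n₀ + ν ξ):
  C: 1155 − 1(240) = 915
  A: 768.1 − 2(240) = 288
  D: 0 + 1(240) = 240
  B: 0 + 1(240) = 240
  E: 563.4 (inert)

240 mol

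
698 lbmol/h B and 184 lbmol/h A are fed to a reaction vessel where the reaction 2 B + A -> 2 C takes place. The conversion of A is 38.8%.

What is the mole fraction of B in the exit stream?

0.685

A reacted = 0.388 × 184 = 71.39 lbmol/h; ν_A = −1, so ξ = 71.39/1 = 71.39 lbmol/h.
Outlet amounts (n = n₀ + ν ξ):
  B: 698 − 2(71.39) = 555.2
  A: 184 − 1(71.39) = 112.6
  C: 0 + 2(71.39) = 142.8
Total out = 810.6 lbmol/h; y_B = 555.2 / 810.6 = 0.6849.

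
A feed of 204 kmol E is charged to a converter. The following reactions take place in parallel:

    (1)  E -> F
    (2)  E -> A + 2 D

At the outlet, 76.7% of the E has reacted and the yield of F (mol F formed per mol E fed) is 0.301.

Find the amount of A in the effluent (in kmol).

95.1 kmol

Yield of F: 1ξ₁ / 204 = 0.301 → ξ₁ = 61.4 kmol.
Conversion of E: 1ξ₁ + 1ξ₂ = 0.767 × 204 = 156.5 → ξ₂ = 95.06 kmol.
Outlet amounts (n = n₀ + Σ ν·ξ):
  E: 204 − 1(61.4) − 1(95.06) = 47.53
  F: 0 + 1(61.4) = 61.4
  A: 0 + 1(95.06) = 95.06
  D: 0 + 2(95.06) = 190.1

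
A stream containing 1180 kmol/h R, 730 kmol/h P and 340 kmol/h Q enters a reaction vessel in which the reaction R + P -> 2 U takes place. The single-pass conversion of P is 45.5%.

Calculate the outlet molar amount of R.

P reacted = 0.455 × 730 = 332.2 kmol/h; ν_P = −1, so ξ = 332.2/1 = 332.2 kmol/h.
Outlet amounts (n = n₀ + ν ξ):
  R: 1180 − 1(332.2) = 847.8
  P: 730 − 1(332.2) = 397.8
  U: 0 + 2(332.2) = 664.3
  Q: 340 (inert)

848 kmol/h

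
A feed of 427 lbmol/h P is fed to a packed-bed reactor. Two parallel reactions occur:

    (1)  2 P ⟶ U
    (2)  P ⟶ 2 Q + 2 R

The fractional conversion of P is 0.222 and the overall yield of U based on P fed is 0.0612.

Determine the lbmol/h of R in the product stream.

Yield of U: 1ξ₁ / 427 = 0.0612 → ξ₁ = 26.13 lbmol/h.
Conversion of P: 2ξ₁ + 1ξ₂ = 0.222 × 427 = 94.79 → ξ₂ = 42.53 lbmol/h.
Outlet amounts (n = n₀ + Σ ν·ξ):
  P: 427 − 2(26.13) − 1(42.53) = 332.2
  U: 0 + 1(26.13) = 26.13
  Q: 0 + 2(42.53) = 85.06
  R: 0 + 2(42.53) = 85.06

85.1 lbmol/h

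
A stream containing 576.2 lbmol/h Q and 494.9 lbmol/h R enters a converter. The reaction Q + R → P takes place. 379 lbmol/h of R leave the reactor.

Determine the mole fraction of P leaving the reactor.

For R: n = n₀ − 1ξ → 379 = 494.9 − 1ξ, giving ξ = 115.9 lbmol/h.
Outlet amounts (n = n₀ + ν ξ):
  Q: 576.2 − 1(115.9) = 460.3
  R: 494.9 − 1(115.9) = 379
  P: 0 + 1(115.9) = 115.9
Total out = 955.2 lbmol/h; y_P = 115.9 / 955.2 = 0.1213.

0.121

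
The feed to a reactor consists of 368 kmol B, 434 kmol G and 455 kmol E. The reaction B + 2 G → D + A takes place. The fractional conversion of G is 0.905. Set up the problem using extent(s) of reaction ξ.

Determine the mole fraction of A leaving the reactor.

0.185

G reacted = 0.905 × 434 = 392.8 kmol; ν_G = −2, so ξ = 392.8/2 = 196.4 kmol.
Outlet amounts (n = n₀ + ν ξ):
  B: 368 − 1(196.4) = 171.6
  G: 434 − 2(196.4) = 41.23
  D: 0 + 1(196.4) = 196.4
  A: 0 + 1(196.4) = 196.4
  E: 455 (inert)
Total out = 1061 kmol; y_A = 196.4 / 1061 = 0.1852.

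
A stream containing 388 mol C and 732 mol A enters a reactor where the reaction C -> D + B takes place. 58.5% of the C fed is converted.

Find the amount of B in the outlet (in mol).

C reacted = 0.585 × 388 = 227 mol; ν_C = −1, so ξ = 227/1 = 227 mol.
Outlet amounts (n = n₀ + ν ξ):
  C: 388 − 1(227) = 161
  D: 0 + 1(227) = 227
  B: 0 + 1(227) = 227
  A: 732 (inert)

227 mol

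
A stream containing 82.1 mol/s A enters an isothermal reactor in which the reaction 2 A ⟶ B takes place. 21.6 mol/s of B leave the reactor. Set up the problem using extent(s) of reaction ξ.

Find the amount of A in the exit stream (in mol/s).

38.9 mol/s

For B: n = n₀ + 1ξ → 21.6 = 0 + 1ξ, giving ξ = 21.6 mol/s.
Outlet amounts (n = n₀ + ν ξ):
  A: 82.1 − 2(21.6) = 38.9
  B: 0 + 1(21.6) = 21.6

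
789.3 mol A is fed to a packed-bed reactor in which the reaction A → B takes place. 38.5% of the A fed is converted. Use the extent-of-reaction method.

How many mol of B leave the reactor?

304 mol

A reacted = 0.385 × 789.3 = 303.9 mol; ν_A = −1, so ξ = 303.9/1 = 303.9 mol.
Outlet amounts (n = n₀ + ν ξ):
  A: 789.3 − 1(303.9) = 485.4
  B: 0 + 1(303.9) = 303.9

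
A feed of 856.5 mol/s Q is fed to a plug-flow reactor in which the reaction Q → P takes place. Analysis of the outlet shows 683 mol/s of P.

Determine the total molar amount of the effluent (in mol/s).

856 mol/s

For P: n = n₀ + 1ξ → 683 = 0 + 1ξ, giving ξ = 683 mol/s.
Outlet amounts (n = n₀ + ν ξ):
  Q: 856.5 − 1(683) = 173.5
  P: 0 + 1(683) = 683
Total out = 173.5 + 683 = 856.5 mol/s.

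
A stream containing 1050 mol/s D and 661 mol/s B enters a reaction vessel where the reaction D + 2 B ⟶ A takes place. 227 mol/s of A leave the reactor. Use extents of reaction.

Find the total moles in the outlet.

1260 mol/s

For A: n = n₀ + 1ξ → 227 = 0 + 1ξ, giving ξ = 227 mol/s.
Outlet amounts (n = n₀ + ν ξ):
  D: 1050 − 1(227) = 823
  B: 661 − 2(227) = 207
  A: 0 + 1(227) = 227
Total out = 823 + 207 + 227 = 1257 mol/s.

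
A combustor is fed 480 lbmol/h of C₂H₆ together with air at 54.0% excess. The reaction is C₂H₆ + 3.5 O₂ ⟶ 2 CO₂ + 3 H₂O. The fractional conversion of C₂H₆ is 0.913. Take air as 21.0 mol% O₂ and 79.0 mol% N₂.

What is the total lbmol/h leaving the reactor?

Stoichiometric O₂ = 3.5 × 480 = 1680 lbmol/h; O₂ fed = 1680 × 1.540 = 2587 lbmol/h.
N₂ fed = 2587 × 79/21 = 9733 lbmol/h.
Fuel reacted = 0.913 × 480 → ξ = 438.2 lbmol/h.
Outlet (n = n₀ + ν ξ):
  C₂H₆: 480 − 1(438.2) = 41.76
  O₂: 2587 − 3.5(438.2) = 1053
  N₂: 9733 (inert)
  CO₂: 0 + 2(438.2) = 876.5
  H₂O: 0 + 3(438.2) = 1315
Total out = 41.76 + 1053 + 9733 + 876.5 + 1315 = 13020 lbmol/h.

13000 lbmol/h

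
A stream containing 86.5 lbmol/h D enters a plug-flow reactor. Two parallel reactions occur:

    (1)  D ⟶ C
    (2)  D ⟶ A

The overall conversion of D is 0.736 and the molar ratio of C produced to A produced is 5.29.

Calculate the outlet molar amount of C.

53.5 lbmol/h

Conversion of D: D consumed = 0.736 × 86.5 = 63.66 lbmol/h = 1ξ₁ + 1ξ₂.
Selectivity: 1ξ₁ / (1ξ₂) = 5.29 → ξ₁ = 5.29 ξ₂.
Substitute: (1·5.29 + 1) ξ₂ = 63.66 → ξ₂ = 10.12 lbmol/h, ξ₁ = 53.54 lbmol/h.
Outlet amounts (n = n₀ + Σ ν·ξ):
  D: 86.5 − 1(53.54) − 1(10.12) = 22.84
  C: 0 + 1(53.54) = 53.54
  A: 0 + 1(10.12) = 10.12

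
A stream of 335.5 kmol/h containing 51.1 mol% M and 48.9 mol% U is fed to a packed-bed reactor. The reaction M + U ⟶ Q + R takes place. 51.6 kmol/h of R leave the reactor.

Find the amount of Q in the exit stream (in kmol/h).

For R: n = n₀ + 1ξ → 51.6 = 0 + 1ξ, giving ξ = 51.6 kmol/h.
Outlet amounts (n = n₀ + ν ξ):
  M: 171.4 − 1(51.6) = 119.8
  U: 164.1 − 1(51.6) = 112.5
  Q: 0 + 1(51.6) = 51.6
  R: 0 + 1(51.6) = 51.6

51.6 kmol/h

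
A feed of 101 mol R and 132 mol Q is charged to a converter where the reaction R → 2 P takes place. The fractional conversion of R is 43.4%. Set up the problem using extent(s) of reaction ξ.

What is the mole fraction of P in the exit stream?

0.317

R reacted = 0.434 × 101 = 43.83 mol; ν_R = −1, so ξ = 43.83/1 = 43.83 mol.
Outlet amounts (n = n₀ + ν ξ):
  R: 101 − 1(43.83) = 57.17
  P: 0 + 2(43.83) = 87.67
  Q: 132 (inert)
Total out = 276.8 mol; y_P = 87.67 / 276.8 = 0.3167.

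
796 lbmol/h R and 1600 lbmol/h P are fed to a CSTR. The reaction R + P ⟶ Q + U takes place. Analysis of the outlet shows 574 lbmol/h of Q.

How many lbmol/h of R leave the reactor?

For Q: n = n₀ + 1ξ → 574 = 0 + 1ξ, giving ξ = 574 lbmol/h.
Outlet amounts (n = n₀ + ν ξ):
  R: 796 − 1(574) = 222
  P: 1600 − 1(574) = 1026
  Q: 0 + 1(574) = 574
  U: 0 + 1(574) = 574

222 lbmol/h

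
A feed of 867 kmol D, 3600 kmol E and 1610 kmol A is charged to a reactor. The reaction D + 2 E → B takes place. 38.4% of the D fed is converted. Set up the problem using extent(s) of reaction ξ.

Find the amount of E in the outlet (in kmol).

2930 kmol

D reacted = 0.384 × 867 = 332.9 kmol; ν_D = −1, so ξ = 332.9/1 = 332.9 kmol.
Outlet amounts (n = n₀ + ν ξ):
  D: 867 − 1(332.9) = 534.1
  E: 3600 − 2(332.9) = 2934
  B: 0 + 1(332.9) = 332.9
  A: 1610 (inert)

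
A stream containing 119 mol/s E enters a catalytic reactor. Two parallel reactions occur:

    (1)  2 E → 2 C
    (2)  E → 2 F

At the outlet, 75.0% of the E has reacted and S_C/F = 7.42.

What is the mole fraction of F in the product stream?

Conversion of E: E consumed = 0.75 × 119 = 89.25 mol/s = 2ξ₁ + 1ξ₂.
Selectivity: 2ξ₁ / (2ξ₂) = 7.42 → ξ₁ = 7.42 ξ₂.
Substitute: (2·7.42 + 1) ξ₂ = 89.25 → ξ₂ = 5.634 mol/s, ξ₁ = 41.81 mol/s.
Outlet amounts (n = n₀ + Σ ν·ξ):
  E: 119 − 2(41.81) − 1(5.634) = 29.75
  C: 0 + 2(41.81) = 83.62
  F: 0 + 2(5.634) = 11.27
Total out = 124.6 mol/s; y_F = 11.27 / 124.6 = 0.09042.

0.0904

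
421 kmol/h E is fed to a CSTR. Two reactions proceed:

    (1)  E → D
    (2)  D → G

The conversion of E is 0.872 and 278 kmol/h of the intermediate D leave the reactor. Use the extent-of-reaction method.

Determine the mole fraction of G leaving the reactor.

0.212

Conversion of E: E consumed = 1ξ₁ = 0.872 × 421 → ξ₁ = 367.1 kmol/h.
D balance: n_D = 0 + 1ξ₁ − 1ξ₂ = 278 → ξ₂ = (1·367.1 − 278)/1 = 89.11 kmol/h.
Outlet amounts (n = n₀ + Σ ν·ξ):
  E: 421 − 1(367.1) = 53.89
  D: 0 + 1(367.1) − 1(89.11) = 278
  G: 0 + 1(89.11) = 89.11
Total out = 421 kmol/h; y_G = 89.11 / 421 = 0.2117.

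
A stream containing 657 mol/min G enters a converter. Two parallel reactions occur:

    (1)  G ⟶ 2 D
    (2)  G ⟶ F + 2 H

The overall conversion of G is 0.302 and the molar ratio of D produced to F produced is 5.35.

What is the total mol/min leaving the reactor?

Conversion of G: G consumed = 0.302 × 657 = 198.4 mol/min = 1ξ₁ + 1ξ₂.
Selectivity: 2ξ₁ / (1ξ₂) = 5.35 → ξ₁ = 2.675 ξ₂.
Substitute: (1·2.675 + 1) ξ₂ = 198.4 → ξ₂ = 53.99 mol/min, ξ₁ = 144.4 mol/min.
Outlet amounts (n = n₀ + Σ ν·ξ):
  G: 657 − 1(144.4) − 1(53.99) = 458.6
  D: 0 + 2(144.4) = 288.8
  F: 0 + 1(53.99) = 53.99
  H: 0 + 2(53.99) = 108
Total out = 458.6 + 288.8 + 53.99 + 108 = 909.4 mol/min.

909 mol/min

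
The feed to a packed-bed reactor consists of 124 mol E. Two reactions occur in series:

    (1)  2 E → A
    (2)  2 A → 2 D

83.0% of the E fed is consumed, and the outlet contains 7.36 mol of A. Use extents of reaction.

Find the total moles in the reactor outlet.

72.5 mol

Conversion of E: E consumed = 2ξ₁ = 0.83 × 124 → ξ₁ = 51.46 mol.
A balance: n_A = 0 + 1ξ₁ − 2ξ₂ = 7.36 → ξ₂ = (1·51.46 − 7.36)/2 = 22.05 mol.
Outlet amounts (n = n₀ + Σ ν·ξ):
  E: 124 − 2(51.46) = 21.08
  A: 0 + 1(51.46) − 2(22.05) = 7.36
  D: 0 + 2(22.05) = 44.1
Total out = 21.08 + 7.36 + 44.1 = 72.54 mol.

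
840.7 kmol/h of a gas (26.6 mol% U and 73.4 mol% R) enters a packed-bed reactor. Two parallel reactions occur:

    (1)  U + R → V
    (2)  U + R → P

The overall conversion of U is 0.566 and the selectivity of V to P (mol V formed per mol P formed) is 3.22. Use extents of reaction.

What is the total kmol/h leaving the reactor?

Conversion of U: U consumed = 0.566 × 223.6 = 126.6 kmol/h = 1ξ₁ + 1ξ₂.
Selectivity: 1ξ₁ / (1ξ₂) = 3.22 → ξ₁ = 3.22 ξ₂.
Substitute: (1·3.22 + 1) ξ₂ = 126.6 → ξ₂ = 29.99 kmol/h, ξ₁ = 96.58 kmol/h.
Outlet amounts (n = n₀ + Σ ν·ξ):
  U: 223.6 − 1(96.58) − 1(29.99) = 97.05
  R: 617.1 − 1(96.58) − 1(29.99) = 490.5
  V: 0 + 1(96.58) = 96.58
  P: 0 + 1(29.99) = 29.99
Total out = 97.05 + 490.5 + 96.58 + 29.99 = 714.1 kmol/h.

714 kmol/h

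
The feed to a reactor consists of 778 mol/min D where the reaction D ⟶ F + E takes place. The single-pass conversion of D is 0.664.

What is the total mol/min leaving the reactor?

D reacted = 0.664 × 778 = 516.6 mol/min; ν_D = −1, so ξ = 516.6/1 = 516.6 mol/min.
Outlet amounts (n = n₀ + ν ξ):
  D: 778 − 1(516.6) = 261.4
  F: 0 + 1(516.6) = 516.6
  E: 0 + 1(516.6) = 516.6
Total out = 261.4 + 516.6 + 516.6 = 1295 mol/min.

1290 mol/min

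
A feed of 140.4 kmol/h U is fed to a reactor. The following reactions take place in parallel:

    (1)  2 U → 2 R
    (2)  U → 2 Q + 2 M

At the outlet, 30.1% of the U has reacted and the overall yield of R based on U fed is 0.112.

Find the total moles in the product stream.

220 kmol/h

Yield of R: 2ξ₁ / 140.4 = 0.112 → ξ₁ = 7.862 kmol/h.
Conversion of U: 2ξ₁ + 1ξ₂ = 0.301 × 140.4 = 42.26 → ξ₂ = 26.54 kmol/h.
Outlet amounts (n = n₀ + Σ ν·ξ):
  U: 140.4 − 2(7.862) − 1(26.54) = 98.14
  R: 0 + 2(7.862) = 15.72
  Q: 0 + 2(26.54) = 53.07
  M: 0 + 2(26.54) = 53.07
Total out = 98.14 + 15.72 + 53.07 + 53.07 = 220 kmol/h.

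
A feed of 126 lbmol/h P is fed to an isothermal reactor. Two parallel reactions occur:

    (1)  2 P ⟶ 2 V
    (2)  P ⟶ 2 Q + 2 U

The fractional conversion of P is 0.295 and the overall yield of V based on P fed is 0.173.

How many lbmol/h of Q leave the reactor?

Yield of V: 2ξ₁ / 126 = 0.173 → ξ₁ = 10.9 lbmol/h.
Conversion of P: 2ξ₁ + 1ξ₂ = 0.295 × 126 = 37.17 → ξ₂ = 15.37 lbmol/h.
Outlet amounts (n = n₀ + Σ ν·ξ):
  P: 126 − 2(10.9) − 1(15.37) = 88.83
  V: 0 + 2(10.9) = 21.8
  Q: 0 + 2(15.37) = 30.74
  U: 0 + 2(15.37) = 30.74

30.7 lbmol/h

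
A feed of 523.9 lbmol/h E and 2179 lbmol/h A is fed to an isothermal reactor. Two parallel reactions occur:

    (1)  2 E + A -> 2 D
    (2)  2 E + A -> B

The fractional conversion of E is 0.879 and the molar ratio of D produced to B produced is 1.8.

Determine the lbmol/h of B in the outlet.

Conversion of E: E consumed = 0.879 × 523.9 = 460.5 lbmol/h = 2ξ₁ + 2ξ₂.
Selectivity: 2ξ₁ / (1ξ₂) = 1.8 → ξ₁ = 0.9 ξ₂.
Substitute: (2·0.9 + 2) ξ₂ = 460.5 → ξ₂ = 121.2 lbmol/h, ξ₁ = 109.1 lbmol/h.
Outlet amounts (n = n₀ + Σ ν·ξ):
  E: 523.9 − 2(109.1) − 2(121.2) = 63.39
  A: 2179 − 1(109.1) − 1(121.2) = 1949
  D: 0 + 2(109.1) = 218.1
  B: 0 + 1(121.2) = 121.2

121 lbmol/h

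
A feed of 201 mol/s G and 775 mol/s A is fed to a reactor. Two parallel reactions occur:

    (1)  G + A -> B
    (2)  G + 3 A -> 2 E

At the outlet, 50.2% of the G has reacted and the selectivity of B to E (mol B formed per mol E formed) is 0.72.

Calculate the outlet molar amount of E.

82.7 mol/s

Conversion of G: G consumed = 0.502 × 201 = 100.9 mol/s = 1ξ₁ + 1ξ₂.
Selectivity: 1ξ₁ / (2ξ₂) = 0.72 → ξ₁ = 1.44 ξ₂.
Substitute: (1·1.44 + 1) ξ₂ = 100.9 → ξ₂ = 41.35 mol/s, ξ₁ = 59.55 mol/s.
Outlet amounts (n = n₀ + Σ ν·ξ):
  G: 201 − 1(59.55) − 1(41.35) = 100.1
  A: 775 − 1(59.55) − 3(41.35) = 591.4
  B: 0 + 1(59.55) = 59.55
  E: 0 + 2(41.35) = 82.71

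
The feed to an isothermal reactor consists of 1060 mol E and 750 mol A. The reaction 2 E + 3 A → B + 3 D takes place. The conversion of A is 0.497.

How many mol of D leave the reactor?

373 mol

A reacted = 0.497 × 750 = 372.8 mol; ν_A = −3, so ξ = 372.8/3 = 124.2 mol.
Outlet amounts (n = n₀ + ν ξ):
  E: 1060 − 2(124.2) = 811.5
  A: 750 − 3(124.2) = 377.2
  B: 0 + 1(124.2) = 124.2
  D: 0 + 3(124.2) = 372.8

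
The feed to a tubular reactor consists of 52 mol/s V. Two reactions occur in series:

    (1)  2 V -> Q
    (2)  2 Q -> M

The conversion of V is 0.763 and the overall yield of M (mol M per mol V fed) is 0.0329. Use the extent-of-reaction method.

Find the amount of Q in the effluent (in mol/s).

16.4 mol/s

Conversion of V: V consumed = 2ξ₁ = 0.763 × 52 → ξ₁ = 19.84 mol/s.
Yield of M: 1ξ₂ / 52 = 0.0329 → ξ₂ = 1.711 mol/s.
Outlet amounts (n = n₀ + Σ ν·ξ):
  V: 52 − 2(19.84) = 12.32
  Q: 0 + 1(19.84) − 2(1.711) = 16.42
  M: 0 + 1(1.711) = 1.711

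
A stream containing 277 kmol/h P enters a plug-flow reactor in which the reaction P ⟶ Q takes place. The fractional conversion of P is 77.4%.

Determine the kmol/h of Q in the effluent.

P reacted = 0.774 × 277 = 214.4 kmol/h; ν_P = −1, so ξ = 214.4/1 = 214.4 kmol/h.
Outlet amounts (n = n₀ + ν ξ):
  P: 277 − 1(214.4) = 62.6
  Q: 0 + 1(214.4) = 214.4

214 kmol/h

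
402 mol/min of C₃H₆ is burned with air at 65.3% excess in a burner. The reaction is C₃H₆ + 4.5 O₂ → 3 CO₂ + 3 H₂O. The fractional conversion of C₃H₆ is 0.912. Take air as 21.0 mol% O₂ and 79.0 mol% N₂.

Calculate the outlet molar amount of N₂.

11200 mol/min

Stoichiometric O₂ = 4.5 × 402 = 1809 mol/min; O₂ fed = 1809 × 1.653 = 2990 mol/min.
N₂ fed = 2990 × 79/21 = 11250 mol/min.
Fuel reacted = 0.912 × 402 → ξ = 366.6 mol/min.
Outlet (n = n₀ + ν ξ):
  C₃H₆: 402 − 1(366.6) = 35.38
  O₂: 2990 − 4.5(366.6) = 1340
  N₂: 11250 (inert)
  CO₂: 0 + 3(366.6) = 1100
  H₂O: 0 + 3(366.6) = 1100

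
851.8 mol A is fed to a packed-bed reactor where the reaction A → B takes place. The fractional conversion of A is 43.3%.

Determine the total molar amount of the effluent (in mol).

852 mol

A reacted = 0.433 × 851.8 = 368.8 mol; ν_A = −1, so ξ = 368.8/1 = 368.8 mol.
Outlet amounts (n = n₀ + ν ξ):
  A: 851.8 − 1(368.8) = 483
  B: 0 + 1(368.8) = 368.8
Total out = 483 + 368.8 = 851.8 mol.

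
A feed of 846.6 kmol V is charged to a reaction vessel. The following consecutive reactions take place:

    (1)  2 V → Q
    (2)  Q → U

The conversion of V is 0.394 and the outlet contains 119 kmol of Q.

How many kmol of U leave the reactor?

Conversion of V: V consumed = 2ξ₁ = 0.394 × 846.6 → ξ₁ = 166.8 kmol.
Q balance: n_Q = 0 + 1ξ₁ − 1ξ₂ = 119 → ξ₂ = (1·166.8 − 119)/1 = 47.78 kmol.
Outlet amounts (n = n₀ + Σ ν·ξ):
  V: 846.6 − 2(166.8) = 513
  Q: 0 + 1(166.8) − 1(47.78) = 119
  U: 0 + 1(47.78) = 47.78

47.8 kmol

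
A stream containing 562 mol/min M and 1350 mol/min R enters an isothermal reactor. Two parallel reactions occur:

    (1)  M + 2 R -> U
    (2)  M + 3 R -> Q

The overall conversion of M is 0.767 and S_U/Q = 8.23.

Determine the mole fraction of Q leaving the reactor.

Conversion of M: M consumed = 0.767 × 562 = 431.1 mol/min = 1ξ₁ + 1ξ₂.
Selectivity: 1ξ₁ / (1ξ₂) = 8.23 → ξ₁ = 8.23 ξ₂.
Substitute: (1·8.23 + 1) ξ₂ = 431.1 → ξ₂ = 46.7 mol/min, ξ₁ = 384.4 mol/min.
Outlet amounts (n = n₀ + Σ ν·ξ):
  M: 562 − 1(384.4) − 1(46.7) = 130.9
  R: 1350 − 2(384.4) − 3(46.7) = 441.2
  U: 0 + 1(384.4) = 384.4
  Q: 0 + 1(46.7) = 46.7
Total out = 1003 mol/min; y_Q = 46.7 / 1003 = 0.04655.

0.0466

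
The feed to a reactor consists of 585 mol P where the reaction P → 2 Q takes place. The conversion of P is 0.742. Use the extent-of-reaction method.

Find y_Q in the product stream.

0.852

P reacted = 0.742 × 585 = 434.1 mol; ν_P = −1, so ξ = 434.1/1 = 434.1 mol.
Outlet amounts (n = n₀ + ν ξ):
  P: 585 − 1(434.1) = 150.9
  Q: 0 + 2(434.1) = 868.1
Total out = 1019 mol; y_Q = 868.1 / 1019 = 0.8519.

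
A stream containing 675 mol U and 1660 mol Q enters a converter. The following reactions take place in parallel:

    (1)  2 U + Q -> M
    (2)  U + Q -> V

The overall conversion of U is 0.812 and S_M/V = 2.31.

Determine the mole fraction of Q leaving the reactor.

0.748

Conversion of U: U consumed = 0.812 × 675 = 548.1 mol = 2ξ₁ + 1ξ₂.
Selectivity: 1ξ₁ / (1ξ₂) = 2.31 → ξ₁ = 2.31 ξ₂.
Substitute: (2·2.31 + 1) ξ₂ = 548.1 → ξ₂ = 97.53 mol, ξ₁ = 225.3 mol.
Outlet amounts (n = n₀ + Σ ν·ξ):
  U: 675 − 2(225.3) − 1(97.53) = 126.9
  Q: 1660 − 1(225.3) − 1(97.53) = 1337
  M: 0 + 1(225.3) = 225.3
  V: 0 + 1(97.53) = 97.53
Total out = 1787 mol; y_Q = 1337 / 1787 = 0.7483.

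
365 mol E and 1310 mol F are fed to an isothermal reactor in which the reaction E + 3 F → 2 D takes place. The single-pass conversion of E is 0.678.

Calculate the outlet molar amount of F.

568 mol

E reacted = 0.678 × 365 = 247.5 mol; ν_E = −1, so ξ = 247.5/1 = 247.5 mol.
Outlet amounts (n = n₀ + ν ξ):
  E: 365 − 1(247.5) = 117.5
  F: 1310 − 3(247.5) = 567.6
  D: 0 + 2(247.5) = 494.9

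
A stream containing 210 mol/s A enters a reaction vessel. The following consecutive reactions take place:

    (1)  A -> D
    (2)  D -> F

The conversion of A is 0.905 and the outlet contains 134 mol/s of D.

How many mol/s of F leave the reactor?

Conversion of A: A consumed = 1ξ₁ = 0.905 × 210 → ξ₁ = 190.1 mol/s.
D balance: n_D = 0 + 1ξ₁ − 1ξ₂ = 134 → ξ₂ = (1·190.1 − 134)/1 = 56.05 mol/s.
Outlet amounts (n = n₀ + Σ ν·ξ):
  A: 210 − 1(190.1) = 19.95
  D: 0 + 1(190.1) − 1(56.05) = 134
  F: 0 + 1(56.05) = 56.05

56.1 mol/s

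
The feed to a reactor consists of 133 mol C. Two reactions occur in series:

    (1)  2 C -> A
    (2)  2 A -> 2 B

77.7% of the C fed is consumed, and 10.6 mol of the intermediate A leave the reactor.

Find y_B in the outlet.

0.505

Conversion of C: C consumed = 2ξ₁ = 0.777 × 133 → ξ₁ = 51.67 mol.
A balance: n_A = 0 + 1ξ₁ − 2ξ₂ = 10.6 → ξ₂ = (1·51.67 − 10.6)/2 = 20.54 mol.
Outlet amounts (n = n₀ + Σ ν·ξ):
  C: 133 − 2(51.67) = 29.66
  A: 0 + 1(51.67) − 2(20.54) = 10.6
  B: 0 + 2(20.54) = 41.07
Total out = 81.33 mol; y_B = 41.07 / 81.33 = 0.505.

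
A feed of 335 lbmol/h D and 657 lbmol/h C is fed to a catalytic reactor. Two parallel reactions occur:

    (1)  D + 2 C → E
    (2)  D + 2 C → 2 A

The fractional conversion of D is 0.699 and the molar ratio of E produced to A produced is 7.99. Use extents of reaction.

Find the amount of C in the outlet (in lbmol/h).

Conversion of D: D consumed = 0.699 × 335 = 234.2 lbmol/h = 1ξ₁ + 1ξ₂.
Selectivity: 1ξ₁ / (2ξ₂) = 7.99 → ξ₁ = 15.98 ξ₂.
Substitute: (1·15.98 + 1) ξ₂ = 234.2 → ξ₂ = 13.79 lbmol/h, ξ₁ = 220.4 lbmol/h.
Outlet amounts (n = n₀ + Σ ν·ξ):
  D: 335 − 1(220.4) − 1(13.79) = 100.8
  C: 657 − 2(220.4) − 2(13.79) = 188.7
  E: 0 + 1(220.4) = 220.4
  A: 0 + 2(13.79) = 27.58

189 lbmol/h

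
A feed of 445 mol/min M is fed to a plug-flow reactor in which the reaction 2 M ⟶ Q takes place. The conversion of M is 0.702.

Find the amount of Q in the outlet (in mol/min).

156 mol/min

M reacted = 0.702 × 445 = 312.4 mol/min; ν_M = −2, so ξ = 312.4/2 = 156.2 mol/min.
Outlet amounts (n = n₀ + ν ξ):
  M: 445 − 2(156.2) = 132.6
  Q: 0 + 1(156.2) = 156.2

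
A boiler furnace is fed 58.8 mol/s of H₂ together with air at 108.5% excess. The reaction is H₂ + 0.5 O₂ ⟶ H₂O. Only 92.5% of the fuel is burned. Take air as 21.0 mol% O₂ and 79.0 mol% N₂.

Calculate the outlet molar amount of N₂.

Stoichiometric O₂ = 0.5 × 58.8 = 29.4 mol/s; O₂ fed = 29.4 × 2.085 = 61.3 mol/s.
N₂ fed = 61.3 × 79/21 = 230.6 mol/s.
Fuel reacted = 0.925 × 58.8 → ξ = 54.39 mol/s.
Outlet (n = n₀ + ν ξ):
  H₂: 58.8 − 1(54.39) = 4.41
  O₂: 61.3 − 0.5(54.39) = 34.1
  N₂: 230.6 (inert)
  H₂O: 0 + 1(54.39) = 54.39

231 mol/s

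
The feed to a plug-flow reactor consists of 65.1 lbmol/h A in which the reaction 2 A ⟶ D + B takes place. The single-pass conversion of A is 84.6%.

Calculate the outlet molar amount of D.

27.5 lbmol/h

A reacted = 0.846 × 65.1 = 55.07 lbmol/h; ν_A = −2, so ξ = 55.07/2 = 27.54 lbmol/h.
Outlet amounts (n = n₀ + ν ξ):
  A: 65.1 − 2(27.54) = 10.03
  D: 0 + 1(27.54) = 27.54
  B: 0 + 1(27.54) = 27.54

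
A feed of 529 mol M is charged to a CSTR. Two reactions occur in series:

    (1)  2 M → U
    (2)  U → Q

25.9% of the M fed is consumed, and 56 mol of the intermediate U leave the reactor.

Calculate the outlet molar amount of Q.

Conversion of M: M consumed = 2ξ₁ = 0.259 × 529 → ξ₁ = 68.51 mol.
U balance: n_U = 0 + 1ξ₁ − 1ξ₂ = 56 → ξ₂ = (1·68.51 − 56)/1 = 12.51 mol.
Outlet amounts (n = n₀ + Σ ν·ξ):
  M: 529 − 2(68.51) = 392
  U: 0 + 1(68.51) − 1(12.51) = 56
  Q: 0 + 1(12.51) = 12.51

12.5 mol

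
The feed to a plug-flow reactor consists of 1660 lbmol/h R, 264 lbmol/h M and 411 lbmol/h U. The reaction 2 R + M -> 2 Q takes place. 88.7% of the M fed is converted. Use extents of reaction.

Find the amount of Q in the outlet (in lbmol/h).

M reacted = 0.887 × 264 = 234.2 lbmol/h; ν_M = −1, so ξ = 234.2/1 = 234.2 lbmol/h.
Outlet amounts (n = n₀ + ν ξ):
  R: 1660 − 2(234.2) = 1192
  M: 264 − 1(234.2) = 29.83
  Q: 0 + 2(234.2) = 468.3
  U: 411 (inert)

468 lbmol/h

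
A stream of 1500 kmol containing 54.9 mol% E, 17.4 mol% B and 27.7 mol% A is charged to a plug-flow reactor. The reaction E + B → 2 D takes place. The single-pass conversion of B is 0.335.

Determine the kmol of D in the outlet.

B reacted = 0.335 × 261 = 87.43 kmol; ν_B = −1, so ξ = 87.43/1 = 87.43 kmol.
Outlet amounts (n = n₀ + ν ξ):
  E: 823.5 − 1(87.43) = 736.1
  B: 261 − 1(87.43) = 173.6
  D: 0 + 2(87.43) = 174.9
  A: 415.5 (inert)

175 kmol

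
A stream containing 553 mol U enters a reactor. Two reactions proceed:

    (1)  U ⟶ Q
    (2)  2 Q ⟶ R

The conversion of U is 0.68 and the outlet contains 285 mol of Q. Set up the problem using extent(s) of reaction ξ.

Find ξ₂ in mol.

Conversion of U: U consumed = 1ξ₁ = 0.68 × 553 → ξ₁ = 376 mol.
Q balance: n_Q = 0 + 1ξ₁ − 2ξ₂ = 285 → ξ₂ = (1·376 − 285)/2 = 45.52 mol.
Outlet amounts (n = n₀ + Σ ν·ξ):
  U: 553 − 1(376) = 177
  Q: 0 + 1(376) − 2(45.52) = 285
  R: 0 + 1(45.52) = 45.52

ξ₂ = 45.5 mol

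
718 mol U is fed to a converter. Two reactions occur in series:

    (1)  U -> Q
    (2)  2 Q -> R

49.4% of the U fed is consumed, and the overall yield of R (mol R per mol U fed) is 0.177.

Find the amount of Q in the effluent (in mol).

Conversion of U: U consumed = 1ξ₁ = 0.494 × 718 → ξ₁ = 354.7 mol.
Yield of R: 1ξ₂ / 718 = 0.177 → ξ₂ = 127.1 mol.
Outlet amounts (n = n₀ + Σ ν·ξ):
  U: 718 − 1(354.7) = 363.3
  Q: 0 + 1(354.7) − 2(127.1) = 100.5
  R: 0 + 1(127.1) = 127.1

101 mol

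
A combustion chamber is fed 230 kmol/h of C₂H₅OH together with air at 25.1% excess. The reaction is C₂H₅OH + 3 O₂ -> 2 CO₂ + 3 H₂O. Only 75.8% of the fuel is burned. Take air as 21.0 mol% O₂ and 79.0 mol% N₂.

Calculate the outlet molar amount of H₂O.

523 kmol/h

Stoichiometric O₂ = 3 × 230 = 690 kmol/h; O₂ fed = 690 × 1.251 = 863.2 kmol/h.
N₂ fed = 863.2 × 79/21 = 3247 kmol/h.
Fuel reacted = 0.758 × 230 → ξ = 174.3 kmol/h.
Outlet (n = n₀ + ν ξ):
  C₂H₅OH: 230 − 1(174.3) = 55.66
  O₂: 863.2 − 3(174.3) = 340.2
  N₂: 3247 (inert)
  CO₂: 0 + 2(174.3) = 348.7
  H₂O: 0 + 3(174.3) = 523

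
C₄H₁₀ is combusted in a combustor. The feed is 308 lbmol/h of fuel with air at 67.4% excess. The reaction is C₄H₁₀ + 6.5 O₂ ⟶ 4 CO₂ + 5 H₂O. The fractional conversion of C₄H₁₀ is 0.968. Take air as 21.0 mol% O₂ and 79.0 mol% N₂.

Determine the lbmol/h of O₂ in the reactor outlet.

Stoichiometric O₂ = 6.5 × 308 = 2002 lbmol/h; O₂ fed = 2002 × 1.674 = 3351 lbmol/h.
N₂ fed = 3351 × 79/21 = 12610 lbmol/h.
Fuel reacted = 0.968 × 308 → ξ = 298.1 lbmol/h.
Outlet (n = n₀ + ν ξ):
  C₄H₁₀: 308 − 1(298.1) = 9.856
  O₂: 3351 − 6.5(298.1) = 1413
  N₂: 12610 (inert)
  CO₂: 0 + 4(298.1) = 1193
  H₂O: 0 + 5(298.1) = 1491

1410 lbmol/h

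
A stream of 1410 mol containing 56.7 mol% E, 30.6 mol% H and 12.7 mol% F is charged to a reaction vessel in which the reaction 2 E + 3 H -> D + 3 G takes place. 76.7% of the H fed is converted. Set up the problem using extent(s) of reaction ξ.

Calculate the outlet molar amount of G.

331 mol

H reacted = 0.767 × 431.5 = 330.9 mol; ν_H = −3, so ξ = 330.9/3 = 110.3 mol.
Outlet amounts (n = n₀ + ν ξ):
  E: 799.5 − 2(110.3) = 578.9
  H: 431.5 − 3(110.3) = 100.5
  D: 0 + 1(110.3) = 110.3
  G: 0 + 3(110.3) = 330.9
  F: 179.1 (inert)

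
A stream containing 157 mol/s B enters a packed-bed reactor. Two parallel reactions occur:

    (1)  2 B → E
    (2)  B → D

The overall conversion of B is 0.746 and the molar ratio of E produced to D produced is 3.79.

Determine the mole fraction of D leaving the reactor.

Conversion of B: B consumed = 0.746 × 157 = 117.1 mol/s = 2ξ₁ + 1ξ₂.
Selectivity: 1ξ₁ / (1ξ₂) = 3.79 → ξ₁ = 3.79 ξ₂.
Substitute: (2·3.79 + 1) ξ₂ = 117.1 → ξ₂ = 13.65 mol/s, ξ₁ = 51.74 mol/s.
Outlet amounts (n = n₀ + Σ ν·ξ):
  B: 157 − 2(51.74) − 1(13.65) = 39.88
  E: 0 + 1(51.74) = 51.74
  D: 0 + 1(13.65) = 13.65
Total out = 105.3 mol/s; y_D = 13.65 / 105.3 = 0.1297.

0.13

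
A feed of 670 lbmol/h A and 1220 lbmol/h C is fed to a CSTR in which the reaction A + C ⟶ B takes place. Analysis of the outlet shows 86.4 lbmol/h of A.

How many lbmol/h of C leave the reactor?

636 lbmol/h

For A: n = n₀ − 1ξ → 86.4 = 670 − 1ξ, giving ξ = 583.6 lbmol/h.
Outlet amounts (n = n₀ + ν ξ):
  A: 670 − 1(583.6) = 86.4
  C: 1220 − 1(583.6) = 636.4
  B: 0 + 1(583.6) = 583.6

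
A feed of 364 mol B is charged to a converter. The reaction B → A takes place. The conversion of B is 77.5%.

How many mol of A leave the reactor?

282 mol

B reacted = 0.775 × 364 = 282.1 mol; ν_B = −1, so ξ = 282.1/1 = 282.1 mol.
Outlet amounts (n = n₀ + ν ξ):
  B: 364 − 1(282.1) = 81.9
  A: 0 + 1(282.1) = 282.1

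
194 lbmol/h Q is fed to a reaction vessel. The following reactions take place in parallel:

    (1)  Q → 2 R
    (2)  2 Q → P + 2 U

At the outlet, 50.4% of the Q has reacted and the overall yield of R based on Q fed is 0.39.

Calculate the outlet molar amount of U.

59.9 lbmol/h

Yield of R: 2ξ₁ / 194 = 0.39 → ξ₁ = 37.83 lbmol/h.
Conversion of Q: 1ξ₁ + 2ξ₂ = 0.504 × 194 = 97.78 → ξ₂ = 29.97 lbmol/h.
Outlet amounts (n = n₀ + Σ ν·ξ):
  Q: 194 − 1(37.83) − 2(29.97) = 96.22
  R: 0 + 2(37.83) = 75.66
  P: 0 + 1(29.97) = 29.97
  U: 0 + 2(29.97) = 59.95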